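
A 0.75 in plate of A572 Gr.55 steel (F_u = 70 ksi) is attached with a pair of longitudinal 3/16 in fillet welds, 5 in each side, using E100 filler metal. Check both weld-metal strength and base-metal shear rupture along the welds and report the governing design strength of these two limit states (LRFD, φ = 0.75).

E100XX → F_EXX = 100 ksi.
t_e = 0.707 × 0.1875 = 0.1326 in; L = 10 in.
Weld metal: φR_n = 0.75 × 0.6 × 100 × 0.1326 × 10 = 59.65 kips.
Base metal (shear rupture): φR_n = 0.75 × 0.6 × 70 × 0.75 × 10 = 236.2 kips.
Governing: weld metal.

φR_n ≈ 59.7 kips (weld metal governs)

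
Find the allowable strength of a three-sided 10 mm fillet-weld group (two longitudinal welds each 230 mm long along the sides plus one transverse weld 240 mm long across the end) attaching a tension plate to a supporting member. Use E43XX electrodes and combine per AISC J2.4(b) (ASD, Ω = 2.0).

R_n/Ω ≈ 685 kN

E43XX → F_EXX = 430 MPa.
t_e = 0.707 × 10 = 7.07 mm.
R_nwl = 0.6 × 430 × 7.07 × 460 × 10⁻³ = 839.1 kN (longitudinal, 2 welds).
R_nwt = 0.6 × 430 × 7.07 × 240 × 10⁻³ = 437.8 kN (transverse, base value).
(i) R_nwl + R_nwt = 1277 kN; (ii) 0.85 R_nwl + 1.5 R_nwt = 1370 kN.
R_n = max = 1370 kN [governs: (ii)]; R_n/Ω = 684.9 kN.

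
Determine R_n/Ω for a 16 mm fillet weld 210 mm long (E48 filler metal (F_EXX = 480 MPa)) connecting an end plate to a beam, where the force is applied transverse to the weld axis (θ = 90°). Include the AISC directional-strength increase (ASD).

t_e = 0.707 × 16 = 11.31 mm; A_we = 11.31 × 210 = 2376 mm².
Directional factor: 1.0 + 0.5 sin^1.5(90°) = 1.5.
F_nw = 0.6 × 480 × 1.5 = 432 MPa.
R_n/Ω = (432 × 2376) / 2.0 × 10⁻³ = 513.1 kN.

R_n/Ω ≈ 513 kN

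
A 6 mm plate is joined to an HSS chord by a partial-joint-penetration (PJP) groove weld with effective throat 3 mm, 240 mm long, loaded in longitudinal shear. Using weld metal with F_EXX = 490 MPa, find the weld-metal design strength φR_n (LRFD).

φR_n ≈ 159 kN

Effective throat (given) t_e = 3 mm.
A_we = 3 × 240 = 720 mm².
F_nw = 0.6 F_EXX = 294 MPa.
φR_n = 0.75 × 294 × 720 × 10⁻³ = 158.8 kN.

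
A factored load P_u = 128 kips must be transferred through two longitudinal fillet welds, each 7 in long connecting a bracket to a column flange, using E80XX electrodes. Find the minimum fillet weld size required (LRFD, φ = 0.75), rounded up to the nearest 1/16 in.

E80XX → F_EXX = 80 ksi.
Total weld length L = 14 in.
Required throat t_e = P_u / (φ × 0.6 F_EXX × L) = 128 / (0.75 × 0.6 × 80 × 14) = 0.254 in.
Required leg w = t_e / 0.707 = 0.3592 in → use 3/8 in.

w = 3/8 in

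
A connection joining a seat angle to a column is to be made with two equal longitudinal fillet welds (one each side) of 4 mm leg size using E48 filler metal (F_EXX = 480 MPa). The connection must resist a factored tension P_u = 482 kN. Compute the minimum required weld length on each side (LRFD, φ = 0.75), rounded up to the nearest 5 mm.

Throat t_e = 0.707 × 4 = 2.828 mm.
φr_n = 0.75 × 0.6 × 480 × 2.828 × 10⁻³ = 0.6108 kN/mm.
L_req = P_u / φr_n = 482 / 0.6108 = 789.1 mm total.
Per side: 789.1 / 2 = 394.5 mm.
Round up → use L = 395 mm on each side.

L = 395 mm on each side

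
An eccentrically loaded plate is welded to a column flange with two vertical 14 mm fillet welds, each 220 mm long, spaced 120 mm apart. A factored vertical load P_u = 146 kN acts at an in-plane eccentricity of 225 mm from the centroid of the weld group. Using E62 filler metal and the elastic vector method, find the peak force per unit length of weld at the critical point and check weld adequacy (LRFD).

f_max ≈ 1410 N/mm; adequate

E62XX → F_EXX = 620 MPa.
Total weld length L_w = 440 mm. Treat welds as unit-width lines.
Polar moment about centroid: J = 2[d³/12 + d(b/2)²] = 2[220³/12 + 220×60²] = 3359000 mm³.
Direct shear f_v = P/L_w = 146×10³ / 440 = 331.8 N/mm (vertical).
Torsion M = P·e = 146×10³ × 225 = 32850000 N·mm.
Critical point at (x, y) = (60, 110) from centroid. f_tx = M·y/J = 1076 N/mm; f_ty = M·x/J = 586.8 N/mm.
Resultant f_max = √[f_tx² + (f_v + f_ty)²] = √[1076² + (331.8 + 586.8)²] = 1415 N/mm.
Capacity per unit length: φr_n = 0.75 × 0.6 × 620 × (0.707 × 14) = 2762 N/mm.
1415 ≤ 2762 → adequate.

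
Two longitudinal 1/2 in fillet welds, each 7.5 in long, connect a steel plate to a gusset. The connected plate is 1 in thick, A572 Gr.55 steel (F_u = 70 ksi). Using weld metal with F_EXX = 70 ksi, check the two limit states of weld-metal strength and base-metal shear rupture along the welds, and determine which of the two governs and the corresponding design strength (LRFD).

φR_n ≈ 167 kip (weld metal governs)

t_e = 0.707 × 0.5 = 0.3535 in; L = 15 in.
Weld metal: φR_n = 0.75 × 0.6 × 70 × 0.3535 × 15 = 167 kip.
Base metal (shear rupture): φR_n = 0.75 × 0.6 × 70 × 1 × 15 = 472.5 kip.
Governing: weld metal.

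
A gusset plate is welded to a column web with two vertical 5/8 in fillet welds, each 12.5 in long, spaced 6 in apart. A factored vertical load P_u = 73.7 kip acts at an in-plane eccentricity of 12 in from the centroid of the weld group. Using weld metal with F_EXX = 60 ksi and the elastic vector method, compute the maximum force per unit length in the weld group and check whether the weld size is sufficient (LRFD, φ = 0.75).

Total weld length L_w = 25 in. Treat welds as unit-width lines.
Polar moment about centroid: J = 2[d³/12 + d(b/2)²] = 2[12.5³/12 + 12.5×3²] = 550.5 in³.
Direct shear f_v = P/L_w = 73.7 / 25 = 2.948 kip/in (vertical).
Torsion M = P·e = 73.7 × 12 = 884.4 kip·in.
Critical point at (x, y) = (3, 6.25) from centroid. f_tx = M·y/J = 10.04 kip/in; f_ty = M·x/J = 4.819 kip/in.
Resultant f_max = √[f_tx² + (f_v + f_ty)²] = √[10.04² + (2.948 + 4.819)²] = 12.69 kip/in.
Capacity per unit length: φr_n = 0.75 × 0.6 × 60 × (0.707 × 0.625) = 11.93 kip/in.
12.69 > 11.93 → NOT adequate.

f_max ≈ 12.7 kip/in; NOT adequate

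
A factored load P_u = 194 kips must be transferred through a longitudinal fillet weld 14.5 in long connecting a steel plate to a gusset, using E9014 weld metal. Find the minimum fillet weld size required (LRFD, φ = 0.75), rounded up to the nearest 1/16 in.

w = 1/2 in

E90XX → F_EXX = 90 ksi.
Total weld length L = 14.5 in.
Required throat t_e = P_u / (φ × 0.6 F_EXX × L) = 194 / (0.75 × 0.6 × 90 × 14.5) = 0.3304 in.
Required leg w = t_e / 0.707 = 0.4673 in → use 1/2 in.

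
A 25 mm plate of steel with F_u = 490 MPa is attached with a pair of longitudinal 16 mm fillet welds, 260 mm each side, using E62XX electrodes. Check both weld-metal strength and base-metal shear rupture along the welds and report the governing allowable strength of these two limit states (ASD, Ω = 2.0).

E62XX → F_EXX = 620 MPa.
t_e = 0.707 × 16 = 11.31 mm; L = 520 mm.
Weld metal: R_n/Ω = (1/2.0) × 0.6 × 620 × 11.31 × 520 × 10⁻³ = 1094 kN.
Base metal (shear rupture): R_n/Ω = (1/2.0) × 0.6 × 490 × 25 × 520 × 10⁻³ = 1911 kN.
Governing: weld metal.

R_n/Ω ≈ 1090 kN (weld metal governs)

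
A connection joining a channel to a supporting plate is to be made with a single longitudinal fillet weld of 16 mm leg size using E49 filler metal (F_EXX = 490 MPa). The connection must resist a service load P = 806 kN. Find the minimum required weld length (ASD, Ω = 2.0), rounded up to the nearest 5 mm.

Throat t_e = 0.707 × 16 = 11.31 mm.
r_n/Ω = (0.6 × 490 × 11.31) / 2.0 = 1663 N/mm = 1.663 kN/mm.
L_req = P / (r_n/Ω) = 806 / 1.663 = 484.7 mm total.
Round up → use L = 485 mm.

L = 485 mm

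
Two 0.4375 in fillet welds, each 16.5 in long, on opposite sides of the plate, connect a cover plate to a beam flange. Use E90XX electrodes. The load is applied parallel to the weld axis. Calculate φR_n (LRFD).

E90XX → F_EXX = 90 ksi.
Effective throat t_e = 0.707 × 0.4375 = 0.3093 in.
Total length L = 33 in; A_we = 0.3093 × 33 = 10.21 in².
F_nw = 0.6 F_EXX = 0.6 × 90 = 54 ksi.
φR_n = 0.75 × 54 × 10.21 = 413.4 kips.

φR_n ≈ 413 kips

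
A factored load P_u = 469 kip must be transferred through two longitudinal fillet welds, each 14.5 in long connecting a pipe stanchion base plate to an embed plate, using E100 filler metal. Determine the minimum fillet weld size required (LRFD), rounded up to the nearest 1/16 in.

w = 9/16 in

E100XX → F_EXX = 100 ksi.
Total weld length L = 29 in.
Required throat t_e = P_u / (φ × 0.6 F_EXX × L) = 469 / (0.75 × 0.6 × 100 × 29) = 0.3594 in.
Required leg w = t_e / 0.707 = 0.5083 in → use 9/16 in.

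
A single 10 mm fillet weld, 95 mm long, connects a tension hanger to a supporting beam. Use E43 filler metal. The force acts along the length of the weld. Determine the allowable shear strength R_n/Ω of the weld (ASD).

E43XX → F_EXX = 430 MPa.
Effective throat t_e = 0.707 × 10 = 7.07 mm.
Total length L = 95 mm; A_we = 7.07 × 95 = 671.6 mm².
F_nw = 0.6 F_EXX = 0.6 × 430 = 258 MPa.
R_n = 258 × 671.6 × 10⁻³ = 173.3 kN; R_n/Ω = 173.3/2.0 = 86.64 kN.

R_n/Ω ≈ 86.6 kN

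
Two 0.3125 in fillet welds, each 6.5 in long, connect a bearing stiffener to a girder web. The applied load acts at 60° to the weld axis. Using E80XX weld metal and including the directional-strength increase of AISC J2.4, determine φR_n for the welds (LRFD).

E80XX → F_EXX = 80 ksi.
t_e = 0.707 × 0.3125 = 0.2209 in; A_we = 0.2209 × 13 = 2.872 in².
Directional factor: 1.0 + 0.5 sin^1.5(60°) = 1.403.
F_nw = 0.6 × 80 × 1.403 = 67.34 ksi.
φR_n = 0.75 × 67.34 × 2.872 = 145.1 kip.

φR_n ≈ 145 kip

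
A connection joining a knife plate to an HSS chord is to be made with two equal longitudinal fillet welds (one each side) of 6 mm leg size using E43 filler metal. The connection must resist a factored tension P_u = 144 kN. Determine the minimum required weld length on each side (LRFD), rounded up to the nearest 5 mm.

L = 90 mm on each side

E43XX → F_EXX = 430 MPa.
Throat t_e = 0.707 × 6 = 4.242 mm.
φr_n = 0.75 × 0.6 × 430 × 4.242 × 10⁻³ = 0.8208 kN/mm.
L_req = P_u / φr_n = 144 / 0.8208 = 175.4 mm total.
Per side: 175.4 / 2 = 87.72 mm.
Round up → use L = 90 mm on each side.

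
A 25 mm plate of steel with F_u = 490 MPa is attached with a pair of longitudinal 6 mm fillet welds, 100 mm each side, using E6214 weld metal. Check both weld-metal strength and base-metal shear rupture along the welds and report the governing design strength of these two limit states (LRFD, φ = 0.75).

E62XX → F_EXX = 620 MPa.
t_e = 0.707 × 6 = 4.242 mm; L = 200 mm.
Weld metal: φR_n = 0.75 × 0.6 × 620 × 4.242 × 200 × 10⁻³ = 236.7 kN.
Base metal (shear rupture): φR_n = 0.75 × 0.6 × 490 × 25 × 200 × 10⁻³ = 1102 kN.
Governing: weld metal.

φR_n ≈ 237 kN (weld metal governs)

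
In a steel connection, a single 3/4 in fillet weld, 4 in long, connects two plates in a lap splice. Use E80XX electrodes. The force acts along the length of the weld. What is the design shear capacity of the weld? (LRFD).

φR_n ≈ 76.4 kip

E80XX → F_EXX = 80 ksi.
Effective throat t_e = 0.707 × 0.75 = 0.5302 in.
Total length L = 4 in; A_we = 0.5302 × 4 = 2.121 in².
F_nw = 0.6 F_EXX = 0.6 × 80 = 48 ksi.
φR_n = 0.75 × 48 × 2.121 = 76.36 kip.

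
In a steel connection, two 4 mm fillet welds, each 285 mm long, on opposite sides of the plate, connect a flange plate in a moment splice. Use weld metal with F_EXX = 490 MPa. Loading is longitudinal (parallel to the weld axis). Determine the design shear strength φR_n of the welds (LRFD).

Effective throat t_e = 0.707 × 4 = 2.828 mm.
Total length L = 570 mm; A_we = 2.828 × 570 = 1612 mm².
F_nw = 0.6 F_EXX = 0.6 × 490 = 294 MPa.
φR_n = 0.75 × 294 × 1612 × 10⁻³ = 355.4 kN.

φR_n ≈ 355 kN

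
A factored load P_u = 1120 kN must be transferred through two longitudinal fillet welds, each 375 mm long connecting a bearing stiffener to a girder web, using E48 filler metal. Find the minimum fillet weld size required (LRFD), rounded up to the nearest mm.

w = 10 mm

E48XX → F_EXX = 480 MPa.
Total weld length L = 750 mm.
Required throat t_e = P_u / (φ × 0.6 F_EXX × L) = 1120 / (0.75 × 0.6 × 480 × 750 × 10⁻³) = 6.914 mm.
Required leg w = t_e / 0.707 = 9.779 mm → use 10 mm.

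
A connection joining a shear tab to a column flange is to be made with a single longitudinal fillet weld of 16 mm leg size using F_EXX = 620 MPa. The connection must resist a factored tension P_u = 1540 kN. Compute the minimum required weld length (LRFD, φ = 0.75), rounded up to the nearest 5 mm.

Throat t_e = 0.707 × 16 = 11.31 mm.
φr_n = 0.75 × 0.6 × 620 × 11.31 × 10⁻³ = 3.156 kN/mm.
L_req = P_u / φr_n = 1540 / 3.156 = 488 mm total.
Round up → use L = 490 mm.

L = 490 mm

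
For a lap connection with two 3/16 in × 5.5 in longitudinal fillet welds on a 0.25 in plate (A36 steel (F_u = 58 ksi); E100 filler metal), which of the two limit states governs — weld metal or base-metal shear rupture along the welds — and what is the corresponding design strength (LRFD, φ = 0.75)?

E100XX → F_EXX = 100 ksi.
t_e = 0.707 × 0.1875 = 0.1326 in; L = 11 in.
Weld metal: φR_n = 0.75 × 0.6 × 100 × 0.1326 × 11 = 65.62 kip.
Base metal (shear rupture): φR_n = 0.75 × 0.6 × 58 × 0.25 × 11 = 71.77 kip.
Governing: weld metal.

φR_n ≈ 65.6 kip (weld metal governs)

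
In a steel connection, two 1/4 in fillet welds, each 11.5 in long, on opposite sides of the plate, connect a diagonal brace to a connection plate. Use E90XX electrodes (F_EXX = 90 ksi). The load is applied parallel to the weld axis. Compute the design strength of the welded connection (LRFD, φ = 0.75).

φR_n ≈ 165 kip

Effective throat t_e = 0.707 × 0.25 = 0.1767 in.
Total length L = 23 in; A_we = 0.1767 × 23 = 4.065 in².
F_nw = 0.6 F_EXX = 0.6 × 90 = 54 ksi.
φR_n = 0.75 × 54 × 4.065 = 164.6 kip.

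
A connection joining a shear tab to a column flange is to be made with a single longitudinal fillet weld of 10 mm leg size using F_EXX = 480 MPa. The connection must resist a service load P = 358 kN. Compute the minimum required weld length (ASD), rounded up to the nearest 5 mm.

Throat t_e = 0.707 × 10 = 7.07 mm.
r_n/Ω = (0.6 × 480 × 7.07) / 2.0 = 1018 N/mm = 1.018 kN/mm.
L_req = P / (r_n/Ω) = 358 / 1.018 = 351.6 mm total.
Round up → use L = 355 mm.

L = 355 mm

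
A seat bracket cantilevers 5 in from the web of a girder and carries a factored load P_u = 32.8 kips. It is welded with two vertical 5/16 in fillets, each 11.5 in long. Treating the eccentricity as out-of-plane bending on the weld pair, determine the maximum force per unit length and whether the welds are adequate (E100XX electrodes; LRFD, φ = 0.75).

E100XX → F_EXX = 100 ksi.
L_w = 2 × 11.5 = 23 in; section modulus (unit throat) S = 2 × L²/6 = 44.08 in².
Direct shear f_v = P/L_w = 32.8/23 = 1.426 kip/in.
Moment M = P × e = 32.8 × 5 = 164 kip·in; bending f_b = M/S = 3.72 kip/in.
f_max = √(f_v² + f_b²) = √(1.426² + 3.72²) = 3.984 kip/in.
φr_n = 0.75 × 0.6 × 100 × (0.707 × 0.3125) = 9.942 kip/in → adequate.

f_max ≈ 3.98 kip/in; adequate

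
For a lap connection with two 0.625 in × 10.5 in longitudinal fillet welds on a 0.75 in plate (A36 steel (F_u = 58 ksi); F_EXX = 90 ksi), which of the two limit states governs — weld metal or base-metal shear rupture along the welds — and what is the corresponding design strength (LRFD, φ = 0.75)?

t_e = 0.707 × 0.625 = 0.4419 in; L = 21 in.
Weld metal: φR_n = 0.75 × 0.6 × 90 × 0.4419 × 21 = 375.8 kip.
Base metal (shear rupture): φR_n = 0.75 × 0.6 × 58 × 0.75 × 21 = 411.1 kip.
Governing: weld metal.

φR_n ≈ 376 kip (weld metal governs)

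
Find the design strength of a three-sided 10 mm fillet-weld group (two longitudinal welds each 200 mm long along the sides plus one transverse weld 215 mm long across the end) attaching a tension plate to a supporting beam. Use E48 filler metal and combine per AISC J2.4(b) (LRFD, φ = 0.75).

E48XX → F_EXX = 480 MPa.
t_e = 0.707 × 10 = 7.07 mm.
R_nwl = 0.6 × 480 × 7.07 × 400 × 10⁻³ = 814.5 kN (longitudinal, 2 welds).
R_nwt = 0.6 × 480 × 7.07 × 215 × 10⁻³ = 437.8 kN (transverse, base value).
(i) R_nwl + R_nwt = 1252 kN; (ii) 0.85 R_nwl + 1.5 R_nwt = 1349 kN.
R_n = max = 1349 kN [governs: (ii)]; φR_n = 1012 kN.

φR_n ≈ 1010 kN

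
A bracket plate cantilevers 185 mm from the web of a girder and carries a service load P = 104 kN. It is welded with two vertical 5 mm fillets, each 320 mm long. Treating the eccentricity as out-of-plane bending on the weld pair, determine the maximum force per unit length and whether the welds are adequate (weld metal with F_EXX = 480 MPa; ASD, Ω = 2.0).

f_max ≈ 587 N/mm; NOT adequate

L_w = 2 × 320 = 640 mm; section modulus (unit throat) S = 2 × L²/6 = 34130 mm².
Direct shear f_v = P/L_w = 104×10³/640 = 162.5 N/mm.
Moment M = P × e = 104×10³ × 185 = 19240000 N·mm; bending f_b = M/S = 563.7 N/mm.
f_max = √(f_v² + f_b²) = √(162.5² + 563.7²) = 586.6 N/mm.
r_n/Ω = (1/2.0) × 0.6 × 480 × (0.707 × 5) = 509 N/mm → NOT adequate.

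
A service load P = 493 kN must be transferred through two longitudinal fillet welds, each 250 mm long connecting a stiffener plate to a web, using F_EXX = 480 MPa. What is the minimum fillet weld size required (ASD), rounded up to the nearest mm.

w = 10 mm

Total weld length L = 500 mm.
Required throat t_e = P × Ω / (0.6 F_EXX × L) = 493 × 2.0 / (0.6 × 480 × 500 × 10⁻³) = 6.847 mm.
Required leg w = t_e / 0.707 = 9.685 mm → use 10 mm.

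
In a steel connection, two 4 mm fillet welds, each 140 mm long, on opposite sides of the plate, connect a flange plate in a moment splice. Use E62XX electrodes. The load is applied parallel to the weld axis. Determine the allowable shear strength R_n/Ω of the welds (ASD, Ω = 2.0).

E62XX → F_EXX = 620 MPa.
Effective throat t_e = 0.707 × 4 = 2.828 mm.
Total length L = 280 mm; A_we = 2.828 × 280 = 791.8 mm².
F_nw = 0.6 F_EXX = 0.6 × 620 = 372 MPa.
R_n = 372 × 791.8 × 10⁻³ = 294.6 kN; R_n/Ω = 294.6/2.0 = 147.3 kN.

R_n/Ω ≈ 147 kN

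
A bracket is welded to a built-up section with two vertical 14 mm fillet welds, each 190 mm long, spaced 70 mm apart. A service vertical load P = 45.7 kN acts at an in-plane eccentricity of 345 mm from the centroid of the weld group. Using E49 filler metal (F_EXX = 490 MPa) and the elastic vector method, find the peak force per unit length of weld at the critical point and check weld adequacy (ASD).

Total weld length L_w = 380 mm. Treat welds as unit-width lines.
Polar moment about centroid: J = 2[d³/12 + d(b/2)²] = 2[190³/12 + 190×35²] = 1609000 mm³.
Direct shear f_v = P/L_w = 45.7×10³ / 380 = 120.3 N/mm (vertical).
Torsion M = P·e = 45.7×10³ × 345 = 15766000 N·mm.
Critical point at (x, y) = (35, 95) from centroid. f_tx = M·y/J = 931.1 N/mm; f_ty = M·x/J = 343 N/mm.
Resultant f_max = √[f_tx² + (f_v + f_ty)²] = √[931.1² + (120.3 + 343)²] = 1040 N/mm.
Capacity per unit length: r_n/Ω = (1/2.0) × 0.6 × 490 × (0.707 × 14) = 1455 N/mm.
1040 ≤ 1455 → adequate.

f_max ≈ 1040 N/mm; adequate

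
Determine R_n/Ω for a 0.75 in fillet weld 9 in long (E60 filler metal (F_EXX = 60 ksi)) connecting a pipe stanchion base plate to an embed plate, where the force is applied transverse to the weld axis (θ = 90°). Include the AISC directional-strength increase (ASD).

t_e = 0.707 × 0.75 = 0.5302 in; A_we = 0.5302 × 9 = 4.772 in².
Directional factor: 1.0 + 0.5 sin^1.5(90°) = 1.5.
F_nw = 0.6 × 60 × 1.5 = 54 ksi.
R_n/Ω = (54 × 4.772) / 2.0 = 128.9 kips.

R_n/Ω ≈ 129 kips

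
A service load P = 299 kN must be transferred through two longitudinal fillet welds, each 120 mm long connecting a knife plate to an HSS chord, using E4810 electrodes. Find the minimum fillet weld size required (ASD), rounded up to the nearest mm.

w = 13 mm

E48XX → F_EXX = 480 MPa.
Total weld length L = 240 mm.
Required throat t_e = P × Ω / (0.6 F_EXX × L) = 299 × 2.0 / (0.6 × 480 × 240 × 10⁻³) = 8.652 mm.
Required leg w = t_e / 0.707 = 12.24 mm → use 13 mm.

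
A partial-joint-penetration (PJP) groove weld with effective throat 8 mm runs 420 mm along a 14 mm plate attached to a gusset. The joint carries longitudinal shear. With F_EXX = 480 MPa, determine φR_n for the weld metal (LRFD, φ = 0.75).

Effective throat (given) t_e = 8 mm.
A_we = 8 × 420 = 3360 mm².
F_nw = 0.6 F_EXX = 288 MPa.
φR_n = 0.75 × 288 × 3360 × 10⁻³ = 725.8 kN.

φR_n ≈ 726 kN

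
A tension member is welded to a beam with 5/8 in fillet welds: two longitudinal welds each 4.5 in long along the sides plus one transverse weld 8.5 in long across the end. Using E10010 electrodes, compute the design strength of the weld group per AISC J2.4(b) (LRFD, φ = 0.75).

φR_n ≈ 406 kip

E100XX → F_EXX = 100 ksi.
t_e = 0.707 × 0.625 = 0.4419 in.
R_nwl = 0.6 × 100 × 0.4419 × 9 = 238.6 kip (longitudinal, 2 welds).
R_nwt = 0.6 × 100 × 0.4419 × 8.5 = 225.4 kip (transverse, base value).
(i) R_nwl + R_nwt = 464 kip; (ii) 0.85 R_nwl + 1.5 R_nwt = 540.9 kip.
R_n = max = 540.9 kip [governs: (ii)]; φR_n = 405.6 kip.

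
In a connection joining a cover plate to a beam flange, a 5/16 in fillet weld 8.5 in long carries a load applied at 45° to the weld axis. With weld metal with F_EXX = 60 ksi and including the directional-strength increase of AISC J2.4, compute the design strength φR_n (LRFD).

φR_n ≈ 65.8 kips

t_e = 0.707 × 0.3125 = 0.2209 in; A_we = 0.2209 × 8.5 = 1.878 in².
Directional factor: 1.0 + 0.5 sin^1.5(45°) = 1.297.
F_nw = 0.6 × 60 × 1.297 = 46.7 ksi.
φR_n = 0.75 × 46.7 × 1.878 = 65.78 kips.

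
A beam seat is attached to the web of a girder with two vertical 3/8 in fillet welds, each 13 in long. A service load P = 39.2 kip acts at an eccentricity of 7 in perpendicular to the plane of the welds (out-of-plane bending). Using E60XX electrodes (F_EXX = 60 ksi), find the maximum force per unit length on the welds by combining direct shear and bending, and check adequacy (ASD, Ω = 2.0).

L_w = 2 × 13 = 26 in; section modulus (unit throat) S = 2 × L²/6 = 56.33 in².
Direct shear f_v = P/L_w = 39.2/26 = 1.508 kip/in.
Moment M = P × e = 39.2 × 7 = 274.4 kip·in; bending f_b = M/S = 4.871 kip/in.
f_max = √(f_v² + f_b²) = √(1.508² + 4.871²) = 5.099 kip/in.
r_n/Ω = (1/2.0) × 0.6 × 60 × (0.707 × 0.375) = 4.772 kip/in → NOT adequate.

f_max ≈ 5.1 kip/in; NOT adequate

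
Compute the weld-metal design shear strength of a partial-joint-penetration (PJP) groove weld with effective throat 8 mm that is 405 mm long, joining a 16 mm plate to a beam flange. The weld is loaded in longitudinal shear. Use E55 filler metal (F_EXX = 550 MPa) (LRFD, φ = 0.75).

Effective throat (given) t_e = 8 mm.
A_we = 8 × 405 = 3240 mm².
F_nw = 0.6 F_EXX = 330 MPa.
φR_n = 0.75 × 330 × 3240 × 10⁻³ = 801.9 kN.

φR_n ≈ 802 kN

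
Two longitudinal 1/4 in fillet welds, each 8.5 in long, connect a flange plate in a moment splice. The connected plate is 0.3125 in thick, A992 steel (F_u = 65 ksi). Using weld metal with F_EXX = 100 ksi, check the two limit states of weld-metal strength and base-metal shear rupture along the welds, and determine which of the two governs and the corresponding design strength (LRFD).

t_e = 0.707 × 0.25 = 0.1767 in; L = 17 in.
Weld metal: φR_n = 0.75 × 0.6 × 100 × 0.1767 × 17 = 135.2 kip.
Base metal (shear rupture): φR_n = 0.75 × 0.6 × 65 × 0.3125 × 17 = 155.4 kip.
Governing: weld metal.

φR_n ≈ 135 kip (weld metal governs)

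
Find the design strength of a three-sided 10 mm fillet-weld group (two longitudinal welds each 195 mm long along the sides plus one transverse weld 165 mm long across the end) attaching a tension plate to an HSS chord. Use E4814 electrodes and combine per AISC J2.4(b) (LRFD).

E48XX → F_EXX = 480 MPa.
t_e = 0.707 × 10 = 7.07 mm.
R_nwl = 0.6 × 480 × 7.07 × 390 × 10⁻³ = 794.1 kN (longitudinal, 2 welds).
R_nwt = 0.6 × 480 × 7.07 × 165 × 10⁻³ = 336 kN (transverse, base value).
(i) R_nwl + R_nwt = 1130 kN; (ii) 0.85 R_nwl + 1.5 R_nwt = 1179 kN.
R_n = max = 1179 kN [governs: (ii)]; φR_n = 884.2 kN.

φR_n ≈ 884 kN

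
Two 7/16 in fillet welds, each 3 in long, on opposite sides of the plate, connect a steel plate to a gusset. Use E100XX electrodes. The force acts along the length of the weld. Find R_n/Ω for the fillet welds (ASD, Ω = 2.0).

E100XX → F_EXX = 100 ksi.
Effective throat t_e = 0.707 × 0.4375 = 0.3093 in.
Total length L = 6 in; A_we = 0.3093 × 6 = 1.856 in².
F_nw = 0.6 F_EXX = 0.6 × 100 = 60 ksi.
R_n = 60 × 1.856 = 111.4 kip; R_n/Ω = 111.4/2.0 = 55.68 kip.

R_n/Ω ≈ 55.7 kip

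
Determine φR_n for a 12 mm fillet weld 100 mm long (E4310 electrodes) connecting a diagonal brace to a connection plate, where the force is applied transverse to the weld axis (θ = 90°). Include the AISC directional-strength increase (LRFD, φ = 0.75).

φR_n ≈ 246 kN

E43XX → F_EXX = 430 MPa.
t_e = 0.707 × 12 = 8.484 mm; A_we = 8.484 × 100 = 848.4 mm².
Directional factor: 1.0 + 0.5 sin^1.5(90°) = 1.5.
F_nw = 0.6 × 430 × 1.5 = 387 MPa.
φR_n = 0.75 × 387 × 848.4 × 10⁻³ = 246.2 kN.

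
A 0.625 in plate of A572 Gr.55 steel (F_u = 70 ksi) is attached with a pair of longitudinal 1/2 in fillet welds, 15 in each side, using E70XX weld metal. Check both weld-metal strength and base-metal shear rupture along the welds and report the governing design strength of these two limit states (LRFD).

E70XX → F_EXX = 70 ksi.
t_e = 0.707 × 0.5 = 0.3535 in; L = 30 in.
Weld metal: φR_n = 0.75 × 0.6 × 70 × 0.3535 × 30 = 334.1 kip.
Base metal (shear rupture): φR_n = 0.75 × 0.6 × 70 × 0.625 × 30 = 590.6 kip.
Governing: weld metal.

φR_n ≈ 334 kip (weld metal governs)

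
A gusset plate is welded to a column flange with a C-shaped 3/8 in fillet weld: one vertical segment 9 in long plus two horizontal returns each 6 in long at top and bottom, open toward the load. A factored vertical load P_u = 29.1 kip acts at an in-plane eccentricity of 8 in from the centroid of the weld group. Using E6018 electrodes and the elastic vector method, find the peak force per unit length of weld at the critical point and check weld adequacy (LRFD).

E60XX → F_EXX = 60 ksi.
Total weld length L_w = 21 in. Treat welds as unit-width lines.
Centroid: x̄ = 2×6×3 / 21 = 1.714 in from the vertical weld.
Polar moment about centroid: J = I_x + I_y = [9³/12 + 2×6×4.5²] + [9×1.714² + 2(6³/12 + 6×1.286²)] = 386 in³.
Direct shear f_v = P/L_w = 29.1 / 21 = 1.386 kip/in (vertical).
Torsion M = P·e = 29.1 × 8 = 232.8 kip·in.
Critical point at (x, y) = (4.286, 4.5) from centroid. f_tx = M·y/J = 2.714 kip/in; f_ty = M·x/J = 2.585 kip/in.
Resultant f_max = √[f_tx² + (f_v + f_ty)²] = √[2.714² + (1.386 + 2.585)²] = 4.809 kip/in.
Capacity per unit length: φr_n = 0.75 × 0.6 × 60 × (0.707 × 0.375) = 7.158 kip/in.
4.809 ≤ 7.158 → adequate.

f_max ≈ 4.81 kip/in; adequate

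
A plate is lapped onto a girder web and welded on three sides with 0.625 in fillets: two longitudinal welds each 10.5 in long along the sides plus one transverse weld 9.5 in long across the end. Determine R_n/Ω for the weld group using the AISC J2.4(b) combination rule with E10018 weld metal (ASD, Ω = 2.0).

R_n/Ω ≈ 426 kips

E100XX → F_EXX = 100 ksi.
t_e = 0.707 × 0.625 = 0.4419 in.
R_nwl = 0.6 × 100 × 0.4419 × 21 = 556.8 kips (longitudinal, 2 welds).
R_nwt = 0.6 × 100 × 0.4419 × 9.5 = 251.9 kips (transverse, base value).
(i) R_nwl + R_nwt = 808.6 kips; (ii) 0.85 R_nwl + 1.5 R_nwt = 851.1 kips.
R_n = max = 851.1 kips [governs: (ii)]; R_n/Ω = 425.5 kips.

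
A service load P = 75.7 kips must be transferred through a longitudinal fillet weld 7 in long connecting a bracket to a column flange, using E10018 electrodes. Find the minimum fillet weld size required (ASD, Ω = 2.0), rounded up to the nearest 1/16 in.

w = 9/16 in

E100XX → F_EXX = 100 ksi.
Total weld length L = 7 in.
Required throat t_e = P × Ω / (0.6 F_EXX × L) = 75.7 × 2.0 / (0.6 × 100 × 7) = 0.3605 in.
Required leg w = t_e / 0.707 = 0.5099 in → use 9/16 in.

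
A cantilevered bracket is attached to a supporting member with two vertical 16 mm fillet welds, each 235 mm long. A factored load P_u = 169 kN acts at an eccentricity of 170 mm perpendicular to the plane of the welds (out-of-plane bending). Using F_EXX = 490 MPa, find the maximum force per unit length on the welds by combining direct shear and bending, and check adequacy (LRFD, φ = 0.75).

f_max ≈ 1600 N/mm; adequate

L_w = 2 × 235 = 470 mm; section modulus (unit throat) S = 2 × L²/6 = 18410 mm².
Direct shear f_v = P/L_w = 169×10³/470 = 359.6 N/mm.
Moment M = P × e = 169×10³ × 170 = 28730000 N·mm; bending f_b = M/S = 1561 N/mm.
f_max = √(f_v² + f_b²) = √(359.6² + 1561²) = 1602 N/mm.
φr_n = 0.75 × 0.6 × 490 × (0.707 × 16) = 2494 N/mm → adequate.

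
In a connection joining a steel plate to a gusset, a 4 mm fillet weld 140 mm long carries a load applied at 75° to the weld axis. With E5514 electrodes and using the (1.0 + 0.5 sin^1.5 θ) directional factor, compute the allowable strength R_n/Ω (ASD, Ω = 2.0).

E55XX → F_EXX = 550 MPa.
t_e = 0.707 × 4 = 2.828 mm; A_we = 2.828 × 140 = 395.9 mm².
Directional factor: 1.0 + 0.5 sin^1.5(75°) = 1.475.
F_nw = 0.6 × 550 × 1.475 = 486.6 MPa.
R_n/Ω = (486.6 × 395.9) / 2.0 × 10⁻³ = 96.34 kN.

R_n/Ω ≈ 96.3 kN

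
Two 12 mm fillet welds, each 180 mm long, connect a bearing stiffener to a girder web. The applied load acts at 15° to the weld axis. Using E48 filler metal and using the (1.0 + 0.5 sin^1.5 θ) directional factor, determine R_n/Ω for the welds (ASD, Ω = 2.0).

R_n/Ω ≈ 469 kN

E48XX → F_EXX = 480 MPa.
t_e = 0.707 × 12 = 8.484 mm; A_we = 8.484 × 360 = 3054 mm².
Directional factor: 1.0 + 0.5 sin^1.5(15°) = 1.066.
F_nw = 0.6 × 480 × 1.066 = 307 MPa.
R_n/Ω = (307 × 3054) / 2.0 × 10⁻³ = 468.8 kN.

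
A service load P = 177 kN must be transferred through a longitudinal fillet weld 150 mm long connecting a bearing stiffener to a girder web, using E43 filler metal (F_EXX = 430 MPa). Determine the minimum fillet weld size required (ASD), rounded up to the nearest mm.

w = 13 mm

Total weld length L = 150 mm.
Required throat t_e = P × Ω / (0.6 F_EXX × L) = 177 × 2.0 / (0.6 × 430 × 150 × 10⁻³) = 9.147 mm.
Required leg w = t_e / 0.707 = 12.94 mm → use 13 mm.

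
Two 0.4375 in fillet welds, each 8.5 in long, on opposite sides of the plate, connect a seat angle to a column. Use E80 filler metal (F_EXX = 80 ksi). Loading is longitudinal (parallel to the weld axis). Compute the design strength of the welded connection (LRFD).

Effective throat t_e = 0.707 × 0.4375 = 0.3093 in.
Total length L = 17 in; A_we = 0.3093 × 17 = 5.258 in².
F_nw = 0.6 F_EXX = 0.6 × 80 = 48 ksi.
φR_n = 0.75 × 48 × 5.258 = 189.3 kips.

φR_n ≈ 189 kips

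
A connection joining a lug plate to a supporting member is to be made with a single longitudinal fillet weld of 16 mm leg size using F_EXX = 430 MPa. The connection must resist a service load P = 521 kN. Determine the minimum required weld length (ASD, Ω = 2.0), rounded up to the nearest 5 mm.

L = 360 mm

Throat t_e = 0.707 × 16 = 11.31 mm.
r_n/Ω = (0.6 × 430 × 11.31) / 2.0 = 1459 N/mm = 1.459 kN/mm.
L_req = P / (r_n/Ω) = 521 / 1.459 = 357 mm total.
Round up → use L = 360 mm.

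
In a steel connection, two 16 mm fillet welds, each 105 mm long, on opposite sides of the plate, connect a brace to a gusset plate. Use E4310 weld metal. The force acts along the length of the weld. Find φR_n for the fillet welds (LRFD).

E43XX → F_EXX = 430 MPa.
Effective throat t_e = 0.707 × 16 = 11.31 mm.
Total length L = 210 mm; A_we = 11.31 × 210 = 2376 mm².
F_nw = 0.6 F_EXX = 0.6 × 430 = 258 MPa.
φR_n = 0.75 × 258 × 2376 × 10⁻³ = 459.7 kN.

φR_n ≈ 460 kN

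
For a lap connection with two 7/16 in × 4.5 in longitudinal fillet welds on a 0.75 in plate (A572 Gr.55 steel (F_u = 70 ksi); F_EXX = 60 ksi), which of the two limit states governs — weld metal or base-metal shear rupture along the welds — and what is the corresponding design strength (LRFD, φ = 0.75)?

φR_n ≈ 75.2 kip (weld metal governs)

t_e = 0.707 × 0.4375 = 0.3093 in; L = 9 in.
Weld metal: φR_n = 0.75 × 0.6 × 60 × 0.3093 × 9 = 75.16 kip.
Base metal (shear rupture): φR_n = 0.75 × 0.6 × 70 × 0.75 × 9 = 212.6 kip.
Governing: weld metal.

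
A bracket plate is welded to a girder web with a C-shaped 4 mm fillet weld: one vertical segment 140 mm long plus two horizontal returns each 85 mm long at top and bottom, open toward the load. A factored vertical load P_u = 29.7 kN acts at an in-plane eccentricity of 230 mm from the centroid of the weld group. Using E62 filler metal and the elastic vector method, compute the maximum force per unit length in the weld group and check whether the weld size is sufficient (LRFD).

E62XX → F_EXX = 620 MPa.
Total weld length L_w = 310 mm. Treat welds as unit-width lines.
Centroid: x̄ = 2×85×42.5 / 310 = 23.31 mm from the vertical weld.
Polar moment about centroid: J = I_x + I_y = [140³/12 + 2×85×70²] + [140×23.31² + 2(85³/12 + 85×19.19²)] = 1303000 mm³.
Direct shear f_v = P/L_w = 29.7×10³ / 310 = 95.81 N/mm (vertical).
Torsion M = P·e = 29.7×10³ × 230 = 6831000 N·mm.
Critical point at (x, y) = (61.69, 70) from centroid. f_tx = M·y/J = 367.1 N/mm; f_ty = M·x/J = 323.5 N/mm.
Resultant f_max = √[f_tx² + (f_v + f_ty)²] = √[367.1² + (95.81 + 323.5)²] = 557.3 N/mm.
Capacity per unit length: φr_n = 0.75 × 0.6 × 620 × (0.707 × 4) = 789 N/mm.
557.3 ≤ 789 → adequate.

f_max ≈ 557 N/mm; adequate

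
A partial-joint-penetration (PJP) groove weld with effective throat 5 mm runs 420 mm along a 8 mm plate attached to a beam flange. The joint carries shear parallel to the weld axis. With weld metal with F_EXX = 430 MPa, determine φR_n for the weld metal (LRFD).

φR_n ≈ 406 kN

Effective throat (given) t_e = 5 mm.
A_we = 5 × 420 = 2100 mm².
F_nw = 0.6 F_EXX = 258 MPa.
φR_n = 0.75 × 258 × 2100 × 10⁻³ = 406.3 kN.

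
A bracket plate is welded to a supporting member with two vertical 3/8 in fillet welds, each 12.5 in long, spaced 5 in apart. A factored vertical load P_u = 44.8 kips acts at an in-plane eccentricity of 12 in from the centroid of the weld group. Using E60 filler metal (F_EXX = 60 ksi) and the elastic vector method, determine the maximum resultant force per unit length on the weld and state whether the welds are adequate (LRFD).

Total weld length L_w = 25 in. Treat welds as unit-width lines.
Polar moment about centroid: J = 2[d³/12 + d(b/2)²] = 2[12.5³/12 + 12.5×2.5²] = 481.8 in³.
Direct shear f_v = P/L_w = 44.8 / 25 = 1.792 kip/in (vertical).
Torsion M = P·e = 44.8 × 12 = 537.6 kip·in.
Critical point at (x, y) = (2.5, 6.25) from centroid. f_tx = M·y/J = 6.974 kip/in; f_ty = M·x/J = 2.79 kip/in.
Resultant f_max = √[f_tx² + (f_v + f_ty)²] = √[6.974² + (1.792 + 2.79)²] = 8.345 kip/in.
Capacity per unit length: φr_n = 0.75 × 0.6 × 60 × (0.707 × 0.375) = 7.158 kip/in.
8.345 > 7.158 → NOT adequate.

f_max ≈ 8.34 kip/in; NOT adequate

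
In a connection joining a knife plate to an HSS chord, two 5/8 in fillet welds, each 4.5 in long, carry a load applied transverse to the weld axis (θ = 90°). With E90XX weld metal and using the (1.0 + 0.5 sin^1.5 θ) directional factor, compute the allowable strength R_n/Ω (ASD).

E90XX → F_EXX = 90 ksi.
t_e = 0.707 × 0.625 = 0.4419 in; A_we = 0.4419 × 9 = 3.977 in².
Directional factor: 1.0 + 0.5 sin^1.5(90°) = 1.5.
F_nw = 0.6 × 90 × 1.5 = 81 ksi.
R_n/Ω = (81 × 3.977) / 2.0 = 161.1 kips.

R_n/Ω ≈ 161 kips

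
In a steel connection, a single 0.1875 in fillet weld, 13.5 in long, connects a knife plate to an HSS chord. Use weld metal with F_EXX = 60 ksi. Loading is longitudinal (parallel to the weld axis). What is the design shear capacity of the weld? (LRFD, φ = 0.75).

Effective throat t_e = 0.707 × 0.1875 = 0.1326 in.
Total length L = 13.5 in; A_we = 0.1326 × 13.5 = 1.79 in².
F_nw = 0.6 F_EXX = 0.6 × 60 = 36 ksi.
φR_n = 0.75 × 36 × 1.79 = 48.32 kip.

φR_n ≈ 48.3 kip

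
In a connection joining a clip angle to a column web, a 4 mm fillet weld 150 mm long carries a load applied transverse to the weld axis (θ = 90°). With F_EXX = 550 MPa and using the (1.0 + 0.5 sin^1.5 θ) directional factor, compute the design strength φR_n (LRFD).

t_e = 0.707 × 4 = 2.828 mm; A_we = 2.828 × 150 = 424.2 mm².
Directional factor: 1.0 + 0.5 sin^1.5(90°) = 1.5.
F_nw = 0.6 × 550 × 1.5 = 495 MPa.
φR_n = 0.75 × 495 × 424.2 × 10⁻³ = 157.5 kN.

φR_n ≈ 157 kN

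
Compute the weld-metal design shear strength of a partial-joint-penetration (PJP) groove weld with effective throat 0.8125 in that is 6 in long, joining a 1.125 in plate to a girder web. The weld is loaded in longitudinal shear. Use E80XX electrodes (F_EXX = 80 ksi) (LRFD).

Effective throat (given) t_e = 0.8125 in.
A_we = 0.8125 × 6 = 4.875 in².
F_nw = 0.6 F_EXX = 48 ksi.
φR_n = 0.75 × 48 × 4.875 = 175.5 kips.

φR_n ≈ 176 kips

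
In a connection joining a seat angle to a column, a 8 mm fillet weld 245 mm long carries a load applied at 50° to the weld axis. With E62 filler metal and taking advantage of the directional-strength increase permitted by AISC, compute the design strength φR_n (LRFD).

φR_n ≈ 516 kN

E62XX → F_EXX = 620 MPa.
t_e = 0.707 × 8 = 5.656 mm; A_we = 5.656 × 245 = 1386 mm².
Directional factor: 1.0 + 0.5 sin^1.5(50°) = 1.335.
F_nw = 0.6 × 620 × 1.335 = 496.7 MPa.
φR_n = 0.75 × 496.7 × 1386 × 10⁻³ = 516.2 kN.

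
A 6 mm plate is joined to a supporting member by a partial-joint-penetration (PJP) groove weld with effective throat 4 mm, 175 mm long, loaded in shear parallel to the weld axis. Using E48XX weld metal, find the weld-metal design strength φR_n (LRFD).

E48XX → F_EXX = 480 MPa.
Effective throat (given) t_e = 4 mm.
A_we = 4 × 175 = 700 mm².
F_nw = 0.6 F_EXX = 288 MPa.
φR_n = 0.75 × 288 × 700 × 10⁻³ = 151.2 kN.

φR_n ≈ 151 kN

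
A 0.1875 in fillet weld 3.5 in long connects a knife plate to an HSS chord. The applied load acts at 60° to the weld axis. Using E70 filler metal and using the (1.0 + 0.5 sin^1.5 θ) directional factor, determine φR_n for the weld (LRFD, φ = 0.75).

E70XX → F_EXX = 70 ksi.
t_e = 0.707 × 0.1875 = 0.1326 in; A_we = 0.1326 × 3.5 = 0.464 in².
Directional factor: 1.0 + 0.5 sin^1.5(60°) = 1.403.
F_nw = 0.6 × 70 × 1.403 = 58.92 ksi.
φR_n = 0.75 × 58.92 × 0.464 = 20.5 kips.

φR_n ≈ 20.5 kips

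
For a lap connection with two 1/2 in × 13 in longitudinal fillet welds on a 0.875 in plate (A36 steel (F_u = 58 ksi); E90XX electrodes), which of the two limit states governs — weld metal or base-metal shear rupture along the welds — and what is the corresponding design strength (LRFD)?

E90XX → F_EXX = 90 ksi.
t_e = 0.707 × 0.5 = 0.3535 in; L = 26 in.
Weld metal: φR_n = 0.75 × 0.6 × 90 × 0.3535 × 26 = 372.2 kips.
Base metal (shear rupture): φR_n = 0.75 × 0.6 × 58 × 0.875 × 26 = 593.8 kips.
Governing: weld metal.

φR_n ≈ 372 kips (weld metal governs)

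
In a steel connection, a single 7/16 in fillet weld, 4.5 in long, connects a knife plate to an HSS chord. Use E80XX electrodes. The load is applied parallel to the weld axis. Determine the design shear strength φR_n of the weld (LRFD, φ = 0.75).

E80XX → F_EXX = 80 ksi.
Effective throat t_e = 0.707 × 0.4375 = 0.3093 in.
Total length L = 4.5 in; A_we = 0.3093 × 4.5 = 1.392 in².
F_nw = 0.6 F_EXX = 0.6 × 80 = 48 ksi.
φR_n = 0.75 × 48 × 1.392 = 50.11 kips.

φR_n ≈ 50.1 kips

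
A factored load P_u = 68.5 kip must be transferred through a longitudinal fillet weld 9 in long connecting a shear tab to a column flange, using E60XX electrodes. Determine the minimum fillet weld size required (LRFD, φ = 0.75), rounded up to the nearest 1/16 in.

w = 7/16 in

E60XX → F_EXX = 60 ksi.
Total weld length L = 9 in.
Required throat t_e = P_u / (φ × 0.6 F_EXX × L) = 68.5 / (0.75 × 0.6 × 60 × 9) = 0.2819 in.
Required leg w = t_e / 0.707 = 0.3987 in → use 7/16 in.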